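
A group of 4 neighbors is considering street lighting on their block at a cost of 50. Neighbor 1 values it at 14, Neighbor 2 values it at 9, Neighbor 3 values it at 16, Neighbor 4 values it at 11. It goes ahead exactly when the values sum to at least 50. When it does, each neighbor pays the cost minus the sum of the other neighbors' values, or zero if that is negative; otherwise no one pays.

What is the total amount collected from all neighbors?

Total value 50 ≥ cost 50, so it is built.
Neighbor 1: others sum to 36; max(0, 50 - 36) = 14.
Neighbor 2: others sum to 41; max(0, 50 - 41) = 9.
Neighbor 3: others sum to 34; max(0, 50 - 34) = 16.
Neighbor 4: others sum to 39; max(0, 50 - 39) = 11.
Total collected = 14 + 9 + 16 + 11 = 50.

50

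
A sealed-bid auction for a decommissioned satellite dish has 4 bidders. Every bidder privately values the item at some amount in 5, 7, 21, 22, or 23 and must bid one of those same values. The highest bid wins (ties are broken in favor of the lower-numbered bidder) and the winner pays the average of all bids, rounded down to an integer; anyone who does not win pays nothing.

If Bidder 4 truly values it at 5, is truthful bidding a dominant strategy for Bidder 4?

Check each profile of the others' bids and compare truth against every alternative bid.
Others bid (5, 5, 5): truth gives 0, best alternative gives 0.
Others bid (5, 5, 7): truth gives 0, best alternative gives 0.
Others bid (5, 5, 21): truth gives 0, best alternative gives 0.
Others bid (5, 5, 22): truth gives 0, best alternative gives 0.
Others bid (5, 5, 23): truth gives 0, best alternative gives 0.
Others bid (5, 7, 5): truth gives 0, best alternative gives 0.
(Remaining 119 profiles checked similarly; truth is weakly best in each.)
In every case the truthful bid is at least as good as any alternative, so it is a dominant strategy.

Yes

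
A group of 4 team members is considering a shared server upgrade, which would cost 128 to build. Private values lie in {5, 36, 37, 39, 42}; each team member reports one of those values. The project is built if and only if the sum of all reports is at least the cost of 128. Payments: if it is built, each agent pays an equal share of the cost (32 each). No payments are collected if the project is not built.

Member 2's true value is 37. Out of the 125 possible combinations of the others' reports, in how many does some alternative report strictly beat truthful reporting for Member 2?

Others report (5, 39, 42): truth gives 0; report 42 gives 5 > 0. Violating.
Others report (5, 42, 39): truth gives 0; report 42 gives 5 > 0. Violating.
Others report (5, 42, 42): truth gives 0; report 39 gives 5 > 0. Violating.
Others report (39, 5, 42): truth gives 0; report 42 gives 5 > 0. Violating.
Others report (5, 5, 5): truth gives 0; no alternative beats it.
Others report (5, 5, 36): truth gives 0; no alternative beats it.
(Checking all 125 profiles: 9 have a profitable deviation, 116 do not.)

9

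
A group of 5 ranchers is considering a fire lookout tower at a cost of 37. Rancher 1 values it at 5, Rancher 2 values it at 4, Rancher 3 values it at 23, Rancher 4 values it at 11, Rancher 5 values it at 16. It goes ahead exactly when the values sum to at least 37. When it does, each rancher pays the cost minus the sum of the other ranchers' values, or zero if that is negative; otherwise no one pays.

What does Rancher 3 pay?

Total value 59 ≥ cost 37, so the project is built.
The other ranchers' values sum to 36.
Cost minus that sum is 37 - 36 = 1.

1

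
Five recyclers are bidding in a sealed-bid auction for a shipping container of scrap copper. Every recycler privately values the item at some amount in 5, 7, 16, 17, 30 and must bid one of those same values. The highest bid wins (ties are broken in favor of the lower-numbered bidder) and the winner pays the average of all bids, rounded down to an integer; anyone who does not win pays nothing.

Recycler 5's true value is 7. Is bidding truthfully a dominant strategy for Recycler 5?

Yes

Check each profile of the others' bids and compare truth against every alternative bid.
Others bid (5, 5, 5, 5): truth gives 2, best alternative gives 0.
Others bid (5, 5, 5, 7): truth gives 0, best alternative gives 0.
Others bid (5, 5, 5, 16): truth gives 0, best alternative gives 0.
Others bid (5, 5, 5, 17): truth gives 0, best alternative gives 0.
Others bid (5, 5, 5, 30): truth gives 0, best alternative gives 0.
Others bid (5, 5, 7, 5): truth gives 0, best alternative gives 0.
(Remaining 619 profiles checked similarly; truth is weakly best in each.)
In every case the truthful bid is at least as good as any alternative, so it is a dominant strategy.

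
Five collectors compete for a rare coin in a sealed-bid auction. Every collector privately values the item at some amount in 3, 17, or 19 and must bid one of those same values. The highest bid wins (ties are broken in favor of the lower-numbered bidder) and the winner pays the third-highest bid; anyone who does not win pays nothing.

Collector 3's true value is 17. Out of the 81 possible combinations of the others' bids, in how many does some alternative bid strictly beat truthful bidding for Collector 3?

4

Others bid (3, 3, 3, 19): truth gives 0; bid 19 gives 14 > 0. Violating.
Others bid (3, 3, 19, 3): truth gives 0; bid 19 gives 14 > 0. Violating.
Others bid (3, 17, 3, 3): truth gives 0; bid 19 gives 14 > 0. Violating.
Others bid (17, 3, 3, 3): truth gives 0; bid 19 gives 14 > 0. Violating.
Others bid (3, 3, 3, 3): truth gives 14; no alternative beats it.
Others bid (3, 3, 3, 17): truth gives 14; no alternative beats it.
(Checking all 81 profiles: 4 have a profitable deviation, 77 do not.)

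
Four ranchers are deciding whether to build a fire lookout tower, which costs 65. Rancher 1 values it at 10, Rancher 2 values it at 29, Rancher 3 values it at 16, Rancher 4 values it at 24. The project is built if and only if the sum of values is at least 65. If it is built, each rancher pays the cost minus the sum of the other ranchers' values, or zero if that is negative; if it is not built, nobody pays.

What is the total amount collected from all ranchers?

27

Total value 79 ≥ cost 65, so it is built.
Rancher 1: others sum to 69; max(0, 65 - 69) = 0.
Rancher 2: others sum to 50; max(0, 65 - 50) = 15.
Rancher 3: others sum to 63; max(0, 65 - 63) = 2.
Rancher 4: others sum to 55; max(0, 65 - 55) = 10.
Total collected = 0 + 15 + 2 + 10 = 27.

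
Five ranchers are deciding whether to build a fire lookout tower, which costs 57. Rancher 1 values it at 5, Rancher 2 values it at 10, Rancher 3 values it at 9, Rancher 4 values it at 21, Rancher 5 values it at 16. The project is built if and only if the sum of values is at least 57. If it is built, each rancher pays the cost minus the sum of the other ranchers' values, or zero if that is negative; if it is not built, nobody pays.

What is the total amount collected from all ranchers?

41

Total value 61 ≥ cost 57, so it is built.
Rancher 1: others sum to 56; max(0, 57 - 56) = 1.
Rancher 2: others sum to 51; max(0, 57 - 51) = 6.
Rancher 3: others sum to 52; max(0, 57 - 52) = 5.
Rancher 4: others sum to 40; max(0, 57 - 40) = 17.
Rancher 5: others sum to 45; max(0, 57 - 45) = 12.
Total collected = 1 + 6 + 5 + 17 + 12 = 41.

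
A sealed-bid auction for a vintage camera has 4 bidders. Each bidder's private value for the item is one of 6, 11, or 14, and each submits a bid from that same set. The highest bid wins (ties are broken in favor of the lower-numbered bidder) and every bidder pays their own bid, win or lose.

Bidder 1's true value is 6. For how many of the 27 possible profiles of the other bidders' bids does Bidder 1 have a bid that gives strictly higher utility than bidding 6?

7

Others bid (6, 6, 11): truth gives -6; bid 11 gives -5 > -6. Violating.
Others bid (6, 11, 6): truth gives -6; bid 11 gives -5 > -6. Violating.
Others bid (6, 11, 11): truth gives -6; bid 11 gives -5 > -6. Violating.
Others bid (11, 6, 6): truth gives -6; bid 11 gives -5 > -6. Violating.
Others bid (6, 6, 6): truth gives 0; no alternative beats it.
Others bid (6, 6, 14): truth gives -6; no alternative beats it.
(Checking all 27 profiles: 7 have a profitable deviation, 20 do not.)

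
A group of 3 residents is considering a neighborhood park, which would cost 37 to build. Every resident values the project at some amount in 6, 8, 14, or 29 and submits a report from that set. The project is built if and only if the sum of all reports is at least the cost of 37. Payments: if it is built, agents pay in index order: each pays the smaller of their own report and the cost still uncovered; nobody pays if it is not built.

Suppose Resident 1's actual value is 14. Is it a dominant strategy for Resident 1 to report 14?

No

Consider the case where Resident 2 reports 6 and Resident 3 reports 29.
Truthful report 14: project built, pays 14, utility 14 - 14 = 0.
Report 6 instead: project built, pays 6, utility 14 - 6 = 8.
Since 8 > 0, reporting 6 is strictly better here, so truthful reporting is not dominant.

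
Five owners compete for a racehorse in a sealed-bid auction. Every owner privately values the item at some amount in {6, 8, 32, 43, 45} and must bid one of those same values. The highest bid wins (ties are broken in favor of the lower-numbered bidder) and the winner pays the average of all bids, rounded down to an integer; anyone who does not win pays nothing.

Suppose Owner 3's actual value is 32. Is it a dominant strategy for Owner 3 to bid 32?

No

Consider the case where Owner 1 bids 6, Owner 2 bids 6, Owner 4 bids 6 and Owner 5 bids 6.
Truthful bid 32: wins, pays 11, utility 32 - 11 = 21.
Bid 8 instead: wins, pays 6, utility 32 - 6 = 26.
Since 26 > 21, bidding 8 is strictly better here, so truthful bidding is not dominant.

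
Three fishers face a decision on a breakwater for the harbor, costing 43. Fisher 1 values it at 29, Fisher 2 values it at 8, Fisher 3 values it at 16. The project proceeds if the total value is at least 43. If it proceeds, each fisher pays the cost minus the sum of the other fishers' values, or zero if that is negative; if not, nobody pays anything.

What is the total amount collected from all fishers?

Total value 53 ≥ cost 43, so it is built.
Fisher 1: others sum to 24; max(0, 43 - 24) = 19.
Fisher 2: others sum to 45; max(0, 43 - 45) = 0.
Fisher 3: others sum to 37; max(0, 43 - 37) = 6.
Total collected = 19 + 0 + 6 = 25.

25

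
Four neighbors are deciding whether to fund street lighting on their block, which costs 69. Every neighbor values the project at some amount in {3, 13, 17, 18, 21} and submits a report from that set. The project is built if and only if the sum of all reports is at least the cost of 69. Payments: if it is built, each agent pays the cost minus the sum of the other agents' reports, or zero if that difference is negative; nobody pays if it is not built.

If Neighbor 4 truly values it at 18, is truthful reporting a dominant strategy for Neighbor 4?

Check each profile of the others' reports and compare truth against every alternative report.
Others report (21, 21, 21): truth gives 12, best alternative gives 12.
Others report (18, 21, 21): truth gives 9, best alternative gives 9.
Others report (21, 18, 21): truth gives 9, best alternative gives 9.
Others report (21, 21, 18): truth gives 9, best alternative gives 9.
Others report (17, 21, 21): truth gives 8, best alternative gives 8.
Others report (21, 17, 21): truth gives 8, best alternative gives 8.
(Remaining 119 profiles checked similarly; truth is weakly best in each.)
In every case the truthful report is at least as good as any alternative, so it is a dominant strategy.

Yes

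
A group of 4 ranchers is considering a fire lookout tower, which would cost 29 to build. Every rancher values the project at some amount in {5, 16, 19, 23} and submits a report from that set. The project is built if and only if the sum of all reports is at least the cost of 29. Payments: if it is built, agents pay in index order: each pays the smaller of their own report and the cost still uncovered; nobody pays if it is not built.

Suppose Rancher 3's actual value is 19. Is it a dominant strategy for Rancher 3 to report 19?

Consider the case where Rancher 1 reports 5, Rancher 2 reports 5 and Rancher 4 reports 5.
Truthful report 19: project built, pays 19, utility 19 - 19 = 0.
Report 16 instead: project built, pays 16, utility 19 - 16 = 3.
Since 3 > 0, reporting 16 is strictly better here, so truthful reporting is not dominant.

No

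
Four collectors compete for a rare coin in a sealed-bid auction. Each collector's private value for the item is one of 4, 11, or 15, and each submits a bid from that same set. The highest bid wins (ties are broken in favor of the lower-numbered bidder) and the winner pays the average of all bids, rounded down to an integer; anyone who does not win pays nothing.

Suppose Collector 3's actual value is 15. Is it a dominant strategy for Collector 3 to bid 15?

Consider the case where Collector 1 bids 4, Collector 2 bids 4 and Collector 4 bids 4.
Truthful bid 15: wins, pays 6, utility 15 - 6 = 9.
Bid 11 instead: wins, pays 5, utility 15 - 5 = 10.
Since 10 > 9, bidding 11 is strictly better here, so truthful bidding is not dominant.

No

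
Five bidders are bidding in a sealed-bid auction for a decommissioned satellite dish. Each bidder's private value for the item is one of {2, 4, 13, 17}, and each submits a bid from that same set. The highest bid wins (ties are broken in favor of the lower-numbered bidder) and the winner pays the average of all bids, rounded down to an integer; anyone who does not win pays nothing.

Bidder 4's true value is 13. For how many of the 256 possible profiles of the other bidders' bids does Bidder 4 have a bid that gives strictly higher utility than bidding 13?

Others bid (2, 2, 2, 2): truth gives 9; bid 4 gives 11 > 9. Violating.
Others bid (2, 2, 2, 4): truth gives 9; bid 4 gives 11 > 9. Violating.
Others bid (2, 2, 2, 17): truth gives 0; bid 17 gives 5 > 0. Violating.
Others bid (2, 2, 4, 17): truth gives 0; bid 17 gives 5 > 0. Violating.
Others bid (2, 2, 2, 13): truth gives 7; no alternative beats it.
Others bid (2, 2, 4, 2): truth gives 9; no alternative beats it.
(Checking all 256 profiles: 84 have a profitable deviation, 172 do not.)

84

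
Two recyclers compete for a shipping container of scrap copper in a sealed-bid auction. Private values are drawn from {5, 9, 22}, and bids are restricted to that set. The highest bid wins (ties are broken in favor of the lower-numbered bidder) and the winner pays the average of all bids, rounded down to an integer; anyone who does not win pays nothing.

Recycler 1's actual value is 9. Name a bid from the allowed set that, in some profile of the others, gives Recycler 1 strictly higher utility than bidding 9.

Suppose Recycler 2 bids 5.
Bid 9: wins, pays 7, utility 9 - 7 = 2.
Bid 5: wins, pays 5, utility 9 - 5 = 4.
So bidding 5 beats truth here (4 > 2).

5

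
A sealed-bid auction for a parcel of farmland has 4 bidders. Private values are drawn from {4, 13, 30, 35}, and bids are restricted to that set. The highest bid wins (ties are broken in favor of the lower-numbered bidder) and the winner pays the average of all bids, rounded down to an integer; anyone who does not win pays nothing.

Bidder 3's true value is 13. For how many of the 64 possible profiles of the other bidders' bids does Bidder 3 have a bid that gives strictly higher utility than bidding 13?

2

Others bid (4, 13, 4): truth gives 0; bid 30 gives 1 > 0. Violating.
Others bid (13, 4, 4): truth gives 0; bid 30 gives 1 > 0. Violating.
Others bid (4, 4, 4): truth gives 7; no alternative beats it.
Others bid (4, 4, 13): truth gives 5; no alternative beats it.
(Checking all 64 profiles: 2 have a profitable deviation, 62 do not.)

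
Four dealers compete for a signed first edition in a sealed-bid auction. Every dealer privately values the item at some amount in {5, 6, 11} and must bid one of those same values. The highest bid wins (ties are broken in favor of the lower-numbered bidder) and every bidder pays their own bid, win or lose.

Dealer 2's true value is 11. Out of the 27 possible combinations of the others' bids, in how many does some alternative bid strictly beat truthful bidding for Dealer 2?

Others bid (5, 5, 5): truth gives 0; bid 6 gives 5 > 0. Violating.
Others bid (5, 5, 6): truth gives 0; bid 6 gives 5 > 0. Violating.
Others bid (5, 6, 5): truth gives 0; bid 6 gives 5 > 0. Violating.
Others bid (5, 6, 6): truth gives 0; bid 6 gives 5 > 0. Violating.
Others bid (5, 5, 11): truth gives 0; no alternative beats it.
Others bid (5, 6, 11): truth gives 0; no alternative beats it.
(Checking all 27 profiles: 13 have a profitable deviation, 14 do not.)

13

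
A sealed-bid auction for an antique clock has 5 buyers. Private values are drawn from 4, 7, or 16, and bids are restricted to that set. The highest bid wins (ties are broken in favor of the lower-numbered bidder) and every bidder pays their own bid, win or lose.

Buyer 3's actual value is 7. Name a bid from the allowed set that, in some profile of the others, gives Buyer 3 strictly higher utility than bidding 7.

4

Suppose Buyer 1 bids 4, Buyer 2 bids 4, Buyer 4 bids 4 and Buyer 5 bids 16.
Bid 7: loses but pays 7, utility -7.
Bid 4: loses but pays 4, utility -4.
So bidding 4 beats truth here (-4 > -7).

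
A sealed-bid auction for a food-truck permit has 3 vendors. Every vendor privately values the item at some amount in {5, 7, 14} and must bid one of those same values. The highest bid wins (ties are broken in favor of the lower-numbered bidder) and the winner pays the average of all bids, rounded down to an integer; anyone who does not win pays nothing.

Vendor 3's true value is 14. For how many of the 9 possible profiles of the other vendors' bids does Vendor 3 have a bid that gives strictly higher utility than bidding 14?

Others bid (5, 5): truth gives 6; bid 7 gives 9 > 6. Violating.
Others bid (5, 7): truth gives 6; no alternative beats it.
Others bid (5, 14): truth gives 0; no alternative beats it.
(Checking all 9 profiles: 1 has a profitable deviation, 8 do not.)

1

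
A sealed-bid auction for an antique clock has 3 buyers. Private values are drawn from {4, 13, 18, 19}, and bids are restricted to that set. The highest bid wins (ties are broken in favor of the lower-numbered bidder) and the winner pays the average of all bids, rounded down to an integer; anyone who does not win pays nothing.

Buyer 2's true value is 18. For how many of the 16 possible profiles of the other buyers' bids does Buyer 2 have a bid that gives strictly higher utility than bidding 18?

Others bid (4, 4): truth gives 10; bid 13 gives 11 > 10. Violating.
Others bid (4, 13): truth gives 7; bid 13 gives 8 > 7. Violating.
Others bid (4, 19): truth gives 0; bid 19 gives 4 > 0. Violating.
Others bid (13, 19): truth gives 0; bid 19 gives 1 > 0. Violating.
Others bid (4, 18): truth gives 5; no alternative beats it.
Others bid (13, 4): truth gives 7; no alternative beats it.
(Checking all 16 profiles: 6 have a profitable deviation, 10 do not.)

6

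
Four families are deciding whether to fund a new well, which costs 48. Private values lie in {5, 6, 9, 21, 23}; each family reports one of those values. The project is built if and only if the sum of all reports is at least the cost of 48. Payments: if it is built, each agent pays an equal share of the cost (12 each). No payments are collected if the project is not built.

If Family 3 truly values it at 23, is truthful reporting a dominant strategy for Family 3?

Yes

Check each profile of the others' reports and compare truth against every alternative report.
Others report (5, 5, 21): truth gives 11, best alternative gives 11.
Others report (5, 5, 23): truth gives 11, best alternative gives 11.
Others report (5, 6, 21): truth gives 11, best alternative gives 11.
Others report (5, 6, 23): truth gives 11, best alternative gives 11.
Others report (5, 9, 21): truth gives 11, best alternative gives 11.
Others report (5, 9, 23): truth gives 11, best alternative gives 11.
(Remaining 119 profiles checked similarly; truth is weakly best in each.)
In every case the truthful report is at least as good as any alternative, so it is a dominant strategy.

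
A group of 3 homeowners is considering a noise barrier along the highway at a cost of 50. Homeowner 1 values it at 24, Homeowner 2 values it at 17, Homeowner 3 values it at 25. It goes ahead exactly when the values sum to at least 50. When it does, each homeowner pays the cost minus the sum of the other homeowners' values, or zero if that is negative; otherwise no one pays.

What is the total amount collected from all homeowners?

18

Total value 66 ≥ cost 50, so it is built.
Homeowner 1: others sum to 42; max(0, 50 - 42) = 8.
Homeowner 2: others sum to 49; max(0, 50 - 49) = 1.
Homeowner 3: others sum to 41; max(0, 50 - 41) = 9.
Total collected = 8 + 1 + 9 = 18.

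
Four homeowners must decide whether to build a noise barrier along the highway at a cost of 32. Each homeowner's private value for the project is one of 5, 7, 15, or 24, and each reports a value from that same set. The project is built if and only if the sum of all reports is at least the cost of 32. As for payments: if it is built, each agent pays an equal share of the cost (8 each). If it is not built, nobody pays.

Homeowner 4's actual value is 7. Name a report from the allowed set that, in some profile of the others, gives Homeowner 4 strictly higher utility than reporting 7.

Suppose Homeowner 1 reports 5, Homeowner 2 reports 5 and Homeowner 3 reports 15.
Report 7: project built, pays 8, utility 7 - 8 = -1.
Report 5: project not built, utility 0.
So reporting 5 beats truth here (0 > -1).

5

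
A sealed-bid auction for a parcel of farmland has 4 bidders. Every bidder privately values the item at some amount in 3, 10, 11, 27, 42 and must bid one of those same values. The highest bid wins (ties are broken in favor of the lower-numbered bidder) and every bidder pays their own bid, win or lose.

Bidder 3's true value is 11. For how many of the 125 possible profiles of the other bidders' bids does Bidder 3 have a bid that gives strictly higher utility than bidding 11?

115

Others bid (3, 3, 3): truth gives 0; bid 10 gives 1 > 0. Violating.
Others bid (3, 3, 10): truth gives 0; bid 10 gives 1 > 0. Violating.
Others bid (3, 3, 27): truth gives -11; bid 3 gives -3 > -11. Violating.
Others bid (3, 3, 42): truth gives -11; bid 3 gives -3 > -11. Violating.
Others bid (3, 3, 11): truth gives 0; no alternative beats it.
Others bid (3, 10, 3): truth gives 0; no alternative beats it.
(Checking all 125 profiles: 115 have a profitable deviation, 10 do not.)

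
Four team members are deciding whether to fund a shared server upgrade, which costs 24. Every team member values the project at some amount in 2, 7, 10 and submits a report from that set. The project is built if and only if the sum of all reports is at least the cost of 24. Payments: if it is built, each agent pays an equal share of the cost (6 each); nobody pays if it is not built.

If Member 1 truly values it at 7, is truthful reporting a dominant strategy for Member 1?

No

Consider the case where Member 2 reports 2, Member 3 reports 2 and Member 4 reports 10.
Truthful report 7: project not built, utility 0.
Report 10 instead: project built, pays 6, utility 7 - 6 = 1.
Since 1 > 0, reporting 10 is strictly better here, so truthful reporting is not dominant.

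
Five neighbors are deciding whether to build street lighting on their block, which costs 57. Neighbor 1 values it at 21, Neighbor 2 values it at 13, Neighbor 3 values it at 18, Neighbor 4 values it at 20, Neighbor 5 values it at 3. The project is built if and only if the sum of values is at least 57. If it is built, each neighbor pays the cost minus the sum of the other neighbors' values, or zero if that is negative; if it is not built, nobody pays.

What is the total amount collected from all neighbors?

5

Total value 75 ≥ cost 57, so it is built.
Neighbor 1: others sum to 54; max(0, 57 - 54) = 3.
Neighbor 2: others sum to 62; max(0, 57 - 62) = 0.
Neighbor 3: others sum to 57; max(0, 57 - 57) = 0.
Neighbor 4: others sum to 55; max(0, 57 - 55) = 2.
Neighbor 5: others sum to 72; max(0, 57 - 72) = 0.
Total collected = 3 + 0 + 0 + 2 + 0 = 5.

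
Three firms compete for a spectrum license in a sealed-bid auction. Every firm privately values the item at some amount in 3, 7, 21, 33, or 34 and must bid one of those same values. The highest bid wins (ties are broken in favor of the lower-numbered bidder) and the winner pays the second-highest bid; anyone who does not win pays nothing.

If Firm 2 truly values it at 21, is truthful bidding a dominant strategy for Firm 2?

Yes

Check each profile of the others' bids and compare truth against every alternative bid.
Others bid (3, 3): truth gives 18, best alternative gives 18.
Others bid (3, 7): truth gives 14, best alternative gives 14.
Others bid (7, 3): truth gives 14, best alternative gives 14.
Others bid (7, 7): truth gives 14, best alternative gives 14.
Others bid (3, 21): truth gives 0, best alternative gives 0.
Others bid (3, 33): truth gives 0, best alternative gives 0.
(Remaining 19 profiles checked similarly; truth is weakly best in each.)
In every case the truthful bid is at least as good as any alternative, so it is a dominant strategy.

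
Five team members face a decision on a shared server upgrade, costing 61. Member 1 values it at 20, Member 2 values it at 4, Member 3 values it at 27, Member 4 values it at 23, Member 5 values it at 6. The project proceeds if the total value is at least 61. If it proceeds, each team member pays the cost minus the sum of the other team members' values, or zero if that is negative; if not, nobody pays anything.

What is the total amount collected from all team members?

Total value 80 ≥ cost 61, so it is built.
Member 1: others sum to 60; max(0, 61 - 60) = 1.
Member 2: others sum to 76; max(0, 61 - 76) = 0.
Member 3: others sum to 53; max(0, 61 - 53) = 8.
Member 4: others sum to 57; max(0, 61 - 57) = 4.
Member 5: others sum to 74; max(0, 61 - 74) = 0.
Total collected = 1 + 0 + 8 + 4 + 0 = 13.

13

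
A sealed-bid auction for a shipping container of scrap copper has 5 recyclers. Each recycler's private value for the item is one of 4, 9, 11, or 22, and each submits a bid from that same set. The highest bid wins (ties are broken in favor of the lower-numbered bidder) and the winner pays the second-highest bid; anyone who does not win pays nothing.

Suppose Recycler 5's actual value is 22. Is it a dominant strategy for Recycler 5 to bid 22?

Yes

Check each profile of the others' bids and compare truth against every alternative bid.
Others bid (4, 4, 4, 11): truth gives 11, best alternative gives 0.
Others bid (4, 4, 9, 11): truth gives 11, best alternative gives 0.
Others bid (4, 4, 11, 4): truth gives 11, best alternative gives 0.
Others bid (4, 4, 11, 9): truth gives 11, best alternative gives 0.
Others bid (4, 4, 11, 11): truth gives 11, best alternative gives 0.
Others bid (4, 9, 4, 11): truth gives 11, best alternative gives 0.
(Remaining 250 profiles checked similarly; truth is weakly best in each.)
In every case the truthful bid is at least as good as any alternative, so it is a dominant strategy.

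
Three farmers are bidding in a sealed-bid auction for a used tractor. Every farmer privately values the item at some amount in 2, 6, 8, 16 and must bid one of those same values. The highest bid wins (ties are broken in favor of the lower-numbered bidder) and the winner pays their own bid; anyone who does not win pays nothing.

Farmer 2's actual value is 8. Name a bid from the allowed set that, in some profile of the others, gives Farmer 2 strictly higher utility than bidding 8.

Suppose Farmer 1 bids 2 and Farmer 3 bids 2.
Bid 8: wins, pays 8, utility 8 - 8 = 0.
Bid 6: wins, pays 6, utility 8 - 6 = 2.
So bidding 6 beats truth here (2 > 0).

6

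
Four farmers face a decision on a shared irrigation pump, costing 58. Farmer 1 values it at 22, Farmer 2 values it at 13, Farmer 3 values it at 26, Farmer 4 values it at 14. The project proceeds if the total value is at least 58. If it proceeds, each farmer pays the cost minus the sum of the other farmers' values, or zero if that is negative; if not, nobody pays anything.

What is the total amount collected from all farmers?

14

Total value 75 ≥ cost 58, so it is built.
Farmer 1: others sum to 53; max(0, 58 - 53) = 5.
Farmer 2: others sum to 62; max(0, 58 - 62) = 0.
Farmer 3: others sum to 49; max(0, 58 - 49) = 9.
Farmer 4: others sum to 61; max(0, 58 - 61) = 0.
Total collected = 5 + 0 + 9 + 0 = 14.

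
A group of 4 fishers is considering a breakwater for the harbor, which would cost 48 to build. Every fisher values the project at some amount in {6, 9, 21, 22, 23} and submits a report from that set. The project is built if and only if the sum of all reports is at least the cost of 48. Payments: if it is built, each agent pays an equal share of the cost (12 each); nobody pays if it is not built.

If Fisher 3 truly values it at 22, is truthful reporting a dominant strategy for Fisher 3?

Check each profile of the others' reports and compare truth against every alternative report.
Others report (6, 6, 21): truth gives 10, best alternative gives 10.
Others report (6, 6, 22): truth gives 10, best alternative gives 10.
Others report (6, 6, 23): truth gives 10, best alternative gives 10.
Others report (6, 9, 21): truth gives 10, best alternative gives 10.
Others report (6, 9, 22): truth gives 10, best alternative gives 10.
Others report (6, 9, 23): truth gives 10, best alternative gives 10.
(Remaining 119 profiles checked similarly; truth is weakly best in each.)
In every case the truthful report is at least as good as any alternative, so it is a dominant strategy.

Yes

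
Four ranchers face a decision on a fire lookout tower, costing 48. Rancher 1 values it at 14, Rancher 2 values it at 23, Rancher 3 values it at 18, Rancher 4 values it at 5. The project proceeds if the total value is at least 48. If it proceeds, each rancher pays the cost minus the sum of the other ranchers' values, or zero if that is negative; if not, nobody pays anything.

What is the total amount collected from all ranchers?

19

Total value 60 ≥ cost 48, so it is built.
Rancher 1: others sum to 46; max(0, 48 - 46) = 2.
Rancher 2: others sum to 37; max(0, 48 - 37) = 11.
Rancher 3: others sum to 42; max(0, 48 - 42) = 6.
Rancher 4: others sum to 55; max(0, 48 - 55) = 0.
Total collected = 2 + 11 + 6 + 0 = 19.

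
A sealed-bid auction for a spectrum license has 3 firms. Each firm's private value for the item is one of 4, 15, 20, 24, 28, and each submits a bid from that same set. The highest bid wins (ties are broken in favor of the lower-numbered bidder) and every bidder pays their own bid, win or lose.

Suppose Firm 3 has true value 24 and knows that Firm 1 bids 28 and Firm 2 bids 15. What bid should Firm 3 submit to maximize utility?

Bid 4: loses but pays 4, utility -4.
Bid 15: loses but pays 15, utility -15.
Bid 20: loses but pays 20, utility -20.
Bid 24: loses but pays 24, utility -24.
Bid 28: loses but pays 28, utility -28.
The best choice is 4 with utility -4.

4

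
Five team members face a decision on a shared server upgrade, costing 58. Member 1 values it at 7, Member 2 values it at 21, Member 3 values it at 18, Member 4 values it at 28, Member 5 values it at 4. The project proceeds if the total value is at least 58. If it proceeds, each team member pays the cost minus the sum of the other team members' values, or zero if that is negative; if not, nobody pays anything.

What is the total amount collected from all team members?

9

Total value 78 ≥ cost 58, so it is built.
Member 1: others sum to 71; max(0, 58 - 71) = 0.
Member 2: others sum to 57; max(0, 58 - 57) = 1.
Member 3: others sum to 60; max(0, 58 - 60) = 0.
Member 4: others sum to 50; max(0, 58 - 50) = 8.
Member 5: others sum to 74; max(0, 58 - 74) = 0.
Total collected = 0 + 1 + 0 + 8 + 0 = 9.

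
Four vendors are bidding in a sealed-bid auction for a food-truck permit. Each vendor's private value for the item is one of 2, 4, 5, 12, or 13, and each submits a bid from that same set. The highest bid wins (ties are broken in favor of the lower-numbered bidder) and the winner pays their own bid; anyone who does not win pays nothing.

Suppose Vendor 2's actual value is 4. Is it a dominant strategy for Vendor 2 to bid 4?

Yes

Check each profile of the others' bids and compare truth against every alternative bid.
Others bid (2, 2, 2): truth gives 0, best alternative gives 0.
Others bid (2, 2, 4): truth gives 0, best alternative gives 0.
Others bid (2, 2, 5): truth gives 0, best alternative gives 0.
Others bid (2, 2, 12): truth gives 0, best alternative gives 0.
Others bid (2, 2, 13): truth gives 0, best alternative gives 0.
Others bid (2, 4, 2): truth gives 0, best alternative gives 0.
(Remaining 119 profiles checked similarly; truth is weakly best in each.)
In every case the truthful bid is at least as good as any alternative, so it is a dominant strategy.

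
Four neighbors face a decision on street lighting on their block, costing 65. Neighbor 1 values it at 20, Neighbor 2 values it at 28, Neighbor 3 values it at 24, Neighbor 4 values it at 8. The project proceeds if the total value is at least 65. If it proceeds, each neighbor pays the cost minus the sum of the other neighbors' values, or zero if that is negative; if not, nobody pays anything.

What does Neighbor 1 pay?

5

Total value 80 ≥ cost 65, so the project is built.
The other neighbors' values sum to 60.
Cost minus that sum is 65 - 60 = 5.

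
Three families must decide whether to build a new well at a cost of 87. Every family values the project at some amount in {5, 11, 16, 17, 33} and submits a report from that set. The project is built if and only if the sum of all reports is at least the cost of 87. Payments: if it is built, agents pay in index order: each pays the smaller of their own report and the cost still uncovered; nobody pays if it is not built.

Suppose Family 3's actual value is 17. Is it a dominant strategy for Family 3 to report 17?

Yes

Check each profile of the others' reports and compare truth against every alternative report.
Others report (5, 5): truth gives 0, best alternative gives 0.
Others report (5, 11): truth gives 0, best alternative gives 0.
Others report (5, 16): truth gives 0, best alternative gives 0.
Others report (5, 17): truth gives 0, best alternative gives 0.
Others report (5, 33): truth gives 0, best alternative gives 0.
Others report (11, 5): truth gives 0, best alternative gives 0.
(Remaining 19 profiles checked similarly; truth is weakly best in each.)
In every case the truthful report is at least as good as any alternative, so it is a dominant strategy.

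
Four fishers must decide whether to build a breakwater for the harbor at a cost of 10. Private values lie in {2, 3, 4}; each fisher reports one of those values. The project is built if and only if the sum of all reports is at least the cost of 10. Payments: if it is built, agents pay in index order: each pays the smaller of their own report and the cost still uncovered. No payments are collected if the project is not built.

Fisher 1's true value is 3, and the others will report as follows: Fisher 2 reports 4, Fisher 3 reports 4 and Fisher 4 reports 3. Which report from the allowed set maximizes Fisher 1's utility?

Report 2: project built, pays 2, utility 3 - 2 = 1.
Report 3: project built, pays 3, utility 3 - 3 = 0.
Report 4: project built, pays 4, utility 3 - 4 = -1.
The best choice is 2 with utility 1.

2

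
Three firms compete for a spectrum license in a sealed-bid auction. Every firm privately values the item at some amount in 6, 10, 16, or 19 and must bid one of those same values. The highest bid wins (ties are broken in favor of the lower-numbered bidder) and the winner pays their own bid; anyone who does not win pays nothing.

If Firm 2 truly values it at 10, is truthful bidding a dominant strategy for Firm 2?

Yes

Check each profile of the others' bids and compare truth against every alternative bid.
Others bid (6, 6): truth gives 0, best alternative gives 0.
Others bid (6, 10): truth gives 0, best alternative gives 0.
Others bid (6, 16): truth gives 0, best alternative gives 0.
Others bid (6, 19): truth gives 0, best alternative gives 0.
Others bid (10, 6): truth gives 0, best alternative gives 0.
Others bid (10, 10): truth gives 0, best alternative gives 0.
(Remaining 10 profiles checked similarly; truth is weakly best in each.)
In every case the truthful bid is at least as good as any alternative, so it is a dominant strategy.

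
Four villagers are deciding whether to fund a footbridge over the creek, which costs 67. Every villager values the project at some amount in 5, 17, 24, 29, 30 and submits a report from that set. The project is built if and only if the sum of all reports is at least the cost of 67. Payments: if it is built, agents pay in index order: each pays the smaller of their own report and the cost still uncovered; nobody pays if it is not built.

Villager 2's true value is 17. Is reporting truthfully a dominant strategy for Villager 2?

Consider the case where Villager 1 reports 5, Villager 3 reports 29 and Villager 4 reports 29.
Truthful report 17: project built, pays 17, utility 17 - 17 = 0.
Report 5 instead: project built, pays 5, utility 17 - 5 = 12.
Since 12 > 0, reporting 5 is strictly better here, so truthful reporting is not dominant.

No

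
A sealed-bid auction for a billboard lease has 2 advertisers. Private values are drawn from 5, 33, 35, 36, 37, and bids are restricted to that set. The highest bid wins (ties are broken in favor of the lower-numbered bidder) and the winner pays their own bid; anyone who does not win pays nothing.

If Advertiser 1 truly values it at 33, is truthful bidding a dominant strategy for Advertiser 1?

No

Consider the case where Advertiser 2 bids 5.
Truthful bid 33: wins, pays 33, utility 33 - 33 = 0.
Bid 5 instead: wins, pays 5, utility 33 - 5 = 28.
Since 28 > 0, bidding 5 is strictly better here, so truthful bidding is not dominant.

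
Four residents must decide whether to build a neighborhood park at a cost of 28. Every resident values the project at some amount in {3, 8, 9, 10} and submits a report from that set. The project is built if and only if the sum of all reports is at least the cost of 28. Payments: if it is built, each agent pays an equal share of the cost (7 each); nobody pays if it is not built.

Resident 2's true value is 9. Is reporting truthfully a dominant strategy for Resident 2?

Check each profile of the others' reports and compare truth against every alternative report.
Others report (3, 8, 8): truth gives 2, best alternative gives 2.
Others report (3, 8, 9): truth gives 2, best alternative gives 2.
Others report (3, 8, 10): truth gives 2, best alternative gives 2.
Others report (3, 9, 8): truth gives 2, best alternative gives 2.
Others report (3, 9, 9): truth gives 2, best alternative gives 2.
Others report (3, 9, 10): truth gives 2, best alternative gives 2.
(Remaining 58 profiles checked similarly; truth is weakly best in each.)
In every case the truthful report is at least as good as any alternative, so it is a dominant strategy.

Yes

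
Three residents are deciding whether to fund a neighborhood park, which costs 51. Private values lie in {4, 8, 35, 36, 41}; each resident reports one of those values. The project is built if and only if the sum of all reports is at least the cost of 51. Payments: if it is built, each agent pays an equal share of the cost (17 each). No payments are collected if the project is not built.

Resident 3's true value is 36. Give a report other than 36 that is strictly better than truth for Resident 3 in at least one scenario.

41

Suppose Resident 1 reports 4 and Resident 2 reports 8.
Report 36: project not built, utility 0.
Report 41: project built, pays 17, utility 36 - 17 = 19.
So reporting 41 beats truth here (19 > 0).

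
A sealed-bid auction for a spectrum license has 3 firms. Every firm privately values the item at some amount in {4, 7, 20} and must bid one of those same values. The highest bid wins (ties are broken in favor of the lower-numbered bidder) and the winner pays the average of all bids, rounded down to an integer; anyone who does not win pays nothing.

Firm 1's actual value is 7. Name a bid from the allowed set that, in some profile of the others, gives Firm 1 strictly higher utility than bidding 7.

Suppose Firm 2 bids 4 and Firm 3 bids 4.
Bid 7: wins, pays 5, utility 7 - 5 = 2.
Bid 4: wins, pays 4, utility 7 - 4 = 3.
So bidding 4 beats truth here (3 > 2).

4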